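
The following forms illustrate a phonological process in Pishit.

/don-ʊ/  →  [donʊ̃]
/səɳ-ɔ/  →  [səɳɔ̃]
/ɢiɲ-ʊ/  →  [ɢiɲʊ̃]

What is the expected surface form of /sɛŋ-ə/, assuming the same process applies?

The data show progressive nasality assimilation (vowel nasalisation): /ʊ/ → [ʊ̃] after /n/; /ɔ/ → [ɔ̃] after /ɳ/; /ʊ/ → [ʊ̃] after /ɲ/ — a vowel is nasalised by an immediately preceding nasal consonant.
/ə/ sits next to the nasal /ŋ/ and is therefore nasalised to [ə̃].

[sɛŋə̃]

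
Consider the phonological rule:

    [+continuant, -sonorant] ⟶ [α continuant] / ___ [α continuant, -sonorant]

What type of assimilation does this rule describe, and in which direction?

regressive manner assimilation

The rule copies [continuant] (continuancy) from the environment onto the target fricatives; since [±continuant] encodes the stop/fricative manner contrast, the assimilating dimension is manner.
Since the environment is written after the underscore, the trigger follows the target; the direction is regressive.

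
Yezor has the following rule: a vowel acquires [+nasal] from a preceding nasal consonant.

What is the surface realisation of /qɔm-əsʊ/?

[qɔmə̃sʊ]

/ə/ sits next to the nasal /m/ and is therefore nasalised to [ə̃].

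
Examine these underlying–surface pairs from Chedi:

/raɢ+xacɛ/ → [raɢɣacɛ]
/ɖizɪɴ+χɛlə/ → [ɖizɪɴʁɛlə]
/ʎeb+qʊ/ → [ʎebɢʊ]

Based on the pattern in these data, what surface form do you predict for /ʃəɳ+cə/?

The data show progressive voicing assimilation: /x/ → [ɣ] after /ɢ/; /χ/ → [ʁ] after /ɴ/; /q/ → [ɢ] after /b/. In each pair only voicing changes, matching the preceding consonant, while place and manner stay constant.
The rule targets /c/ (voiceless palatal stop), which sits after the trigger /ɳ/ (voiced).
A voiced palatal stop is [ɟ], so the surface segment is [ɟ].

[ʃəɳɟə]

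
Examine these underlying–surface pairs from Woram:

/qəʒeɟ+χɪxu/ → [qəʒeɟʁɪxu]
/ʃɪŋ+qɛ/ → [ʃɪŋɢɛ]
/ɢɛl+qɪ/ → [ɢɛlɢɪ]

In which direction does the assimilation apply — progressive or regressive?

Comparing underlying and surface forms, /χ/ → [ʁ] is the alternation; the neighbouring /ɟ/ is constant.
/χ/ is voiceless while /ɟ/ is voiced; the output [ʁ] is voiced, matching the trigger — so the feature that spreads is voicing.
Checking the remaining alternations: /q/ → [ɢ] after /ŋ/ (voiceless → voiced, matching voiced); /q/ → [ɢ] after /l/ (voiceless → voiced, matching voiced) — only voicing changes, and always toward the preceding segment.
Since the segment that changes follows the conditioning segment, the assimilation is progressive.

progressive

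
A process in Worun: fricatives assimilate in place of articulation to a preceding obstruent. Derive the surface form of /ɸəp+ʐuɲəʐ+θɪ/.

The rule targets /ʐ/ (voiced retroflex fricative), which sits after the trigger /p/ (bilabial).
The voiced bilabial fricative is [β], so /ʐ/ → [β].
The same rule applies at the second boundary: /θ/ → [ʂ] next to /ʐ/.

[ɸəpβuɲəʐʂɪ]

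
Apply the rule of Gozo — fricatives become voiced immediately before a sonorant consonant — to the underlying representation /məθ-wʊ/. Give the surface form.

[məðwʊ]

The rule targets /θ/ (voiceless dental fricative), which sits before the trigger /w/ (voiced).
The voiced dental fricative is [ð], so /θ/ → [ð].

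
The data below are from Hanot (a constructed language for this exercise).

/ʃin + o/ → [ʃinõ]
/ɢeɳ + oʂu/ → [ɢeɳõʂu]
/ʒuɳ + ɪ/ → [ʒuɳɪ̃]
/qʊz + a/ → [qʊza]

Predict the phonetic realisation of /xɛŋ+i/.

The data show progressive nasality assimilation (vowel nasalisation): /o/ → [õ] after /n/; /o/ → [õ] after /ɳ/; /ɪ/ → [ɪ̃] after /ɳ/ — a vowel is nasalised by an immediately preceding nasal consonant.
No change occurs in [qʊza] because the vowel at the boundary is adjacent to an oral consonant, not a nasal (/a/ next to /z/).
The vowel /i/ is adjacent to the preceding nasal /ŋ/, so it acquires [+nasal] and surfaces as [ĩ].

[xɛŋĩ]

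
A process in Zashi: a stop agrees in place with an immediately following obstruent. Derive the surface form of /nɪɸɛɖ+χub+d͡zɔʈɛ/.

[nɪɸɛɢχudd͡zɔʈɛ]

/ɖ/ is a voiced retroflex stop. The following trigger /χ/ is uvular, so /ɖ/ must become uvular as well.
A voiced uvular stop is [ɢ], so the surface segment is [ɢ].
The same rule applies at the second boundary: /b/ → [d] next to /d͡z/.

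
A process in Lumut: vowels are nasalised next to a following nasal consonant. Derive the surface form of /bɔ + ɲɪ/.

/ɔ/ sits next to the nasal /ɲ/ and is therefore nasalised to [ɔ̃].

[bɔ̃ɲɪ]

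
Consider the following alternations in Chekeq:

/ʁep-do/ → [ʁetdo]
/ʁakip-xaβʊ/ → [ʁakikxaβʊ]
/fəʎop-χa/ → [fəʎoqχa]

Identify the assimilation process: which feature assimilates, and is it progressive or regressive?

regressive place assimilation

The segment that alternates is /p/, which surfaces as [t] when adjacent to /d/.
The change bilabial → alveolar matches the place of the following /d/, identifying this as place assimilation.
Manner and voice are unchanged, so the assimilation is partial, not total.
The other alternating forms pattern the same way: /p/ → [k] before /x/ (bilabial → velar, matching velar); /p/ → [q] before /χ/ (bilabial → uvular, matching uvular) — only place changes, and always toward the following segment.
The trigger is the following segment, so the direction is regressive (anticipatory).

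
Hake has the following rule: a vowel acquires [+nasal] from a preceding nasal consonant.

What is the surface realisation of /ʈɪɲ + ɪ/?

The vowel /ɪ/ is adjacent to the preceding nasal /ɲ/, so it acquires [+nasal] and surfaces as [ɪ̃].

[ʈɪɲɪ̃]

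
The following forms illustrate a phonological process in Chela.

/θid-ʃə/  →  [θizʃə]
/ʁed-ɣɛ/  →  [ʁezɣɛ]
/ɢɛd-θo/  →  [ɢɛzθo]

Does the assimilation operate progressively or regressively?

regressive

Underlying /d/ is realised as [z] next to /ʃ/; /ʃ/ itself does not change.
The change stop → fricative matches the manner of the following /ʃ/, identifying this as manner assimilation.
The other alternating forms pattern the same way: /d/ → [z] before /ɣ/ (stop → fricative, matching a fricative); /d/ → [z] before /θ/ (stop → fricative, matching a fricative) — only manner changes, and always toward the following segment.
The trigger is the following segment, so the direction is regressive (anticipatory).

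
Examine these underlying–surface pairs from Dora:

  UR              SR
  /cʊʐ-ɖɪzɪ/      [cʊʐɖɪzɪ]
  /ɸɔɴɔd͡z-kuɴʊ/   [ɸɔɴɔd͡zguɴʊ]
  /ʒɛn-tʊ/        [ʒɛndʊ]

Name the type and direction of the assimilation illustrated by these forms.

progressive voicing assimilation

Underlying /k/ is realised as [g] next to /d͡z/; /d͡z/ itself does not change.
/k/ is voiceless while /d͡z/ is voiced; the output [g] is voiced, matching the trigger — so the feature that spreads is voicing.
Place and manner are unchanged, so the assimilation is partial, not total.
The other alternating form patterns the same way: /t/ → [d] after /n/ (voiceless → voiced, matching voiced) — only voicing changes, and always toward the preceding segment.
Nothing changes in [cʊʐɖɪzɪ]: there the adjacent consonants already agree in voicing (/ɖ/ and /ʐ/ are both voiced), so this form is consistent with the same rule.
The trigger is the preceding segment, so the direction is progressive (perseverative).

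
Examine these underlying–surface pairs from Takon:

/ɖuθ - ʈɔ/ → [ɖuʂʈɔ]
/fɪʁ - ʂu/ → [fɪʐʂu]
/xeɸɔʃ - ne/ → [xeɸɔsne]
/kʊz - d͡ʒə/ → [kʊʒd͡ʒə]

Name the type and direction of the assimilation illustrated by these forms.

The segment that alternates is /θ/, which surfaces as [ʂ] when adjacent to /ʈ/.
/θ/ is dental while /ʈ/ is retroflex; the output [ʂ] is retroflex, matching the trigger — so the feature that spreads is place.
Manner and voice are unchanged, so the assimilation is partial, not total.
The other alternating forms pattern the same way: /ʁ/ → [ʐ] before /ʂ/ (uvular → retroflex, matching retroflex); /ʃ/ → [s] before /n/ (postalveolar → alveolar, matching alveolar); /z/ → [ʒ] before /d͡ʒ/ (alveolar → postalveolar, matching postalveolar) — only place changes, and always toward the following segment.
The trigger is the following segment, so the direction is regressive (anticipatory).

regressive place assimilation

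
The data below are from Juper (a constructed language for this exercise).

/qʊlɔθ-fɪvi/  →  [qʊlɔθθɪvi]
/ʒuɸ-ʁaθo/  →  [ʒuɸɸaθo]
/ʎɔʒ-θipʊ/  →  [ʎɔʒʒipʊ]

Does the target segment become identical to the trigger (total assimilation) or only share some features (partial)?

total assimilation

The segment that alternates is /ʁ/, which surfaces as [ɸ] when adjacent to /ɸ/.
The output [ɸ] is identical to the trigger /ɸ/ — every feature (place, manner, voicing) has been copied — so this is total assimilation.
The other forms behave the same way: /f/ → [θ] after /θ/; /θ/ → [ʒ] after /ʒ/ — in each case the output is a copy of the preceding consonant.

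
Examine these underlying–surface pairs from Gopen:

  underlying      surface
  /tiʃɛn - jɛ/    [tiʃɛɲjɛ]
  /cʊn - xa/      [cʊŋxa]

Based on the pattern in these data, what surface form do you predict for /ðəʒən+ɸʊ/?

The data show regressive place assimilation: /n/ → [ɲ] before /j/; /n/ → [ŋ] before /x/. In each pair only place changes, matching the following consonant, while manner and voice stay constant.
/n/ is a voiced alveolar nasal. The following trigger /ɸ/ is bilabial, so /n/ must become bilabial as well.
Changing only its place to bilabial gives [m] — the voiced bilabial nasal.

[ðəʒəmɸʊ]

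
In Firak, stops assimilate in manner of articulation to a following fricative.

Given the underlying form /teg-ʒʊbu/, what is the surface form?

[teɣʒʊbu]

The rule targets /g/ (voiced velar stop), which sits before the trigger /ʒ/ (fricative).
A voiced velar fricative is [ɣ], so the surface segment is [ɣ].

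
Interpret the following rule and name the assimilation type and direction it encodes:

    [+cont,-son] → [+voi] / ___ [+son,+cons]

regressive voicing assimilation

The target ([+cont,-son], fricatives) acquires [+voi] next to a sonorant consonant ([+son,+cons]) — it takes on the voicing of its neighbour, so the feature that spreads is voicing.
Since the environment is written after the underscore, the trigger follows the target; the direction is regressive.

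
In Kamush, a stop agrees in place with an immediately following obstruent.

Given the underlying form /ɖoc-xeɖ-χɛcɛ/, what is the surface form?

[ɖokxeɢχɛcɛ]

The rule targets /c/ (voiceless palatal stop), which sits before the trigger /x/ (velar).
Changing only its place to velar gives [k] — the voiceless velar stop.
At the second juncture, /ɖ/ likewise becomes [ɢ] adjacent to /χ/.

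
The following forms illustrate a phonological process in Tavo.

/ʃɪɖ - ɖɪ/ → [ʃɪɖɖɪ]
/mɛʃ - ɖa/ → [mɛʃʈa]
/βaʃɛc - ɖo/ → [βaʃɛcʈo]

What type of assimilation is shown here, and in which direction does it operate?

progressive voicing assimilation

The segment that alternates is /ɖ/, which surfaces as [ʈ] when adjacent to /ʃ/.
/ɖ/ is voiced while /ʃ/ is voiceless; the output [ʈ] is voiceless, matching the trigger — so the feature that spreads is voicing.
Place and manner are unchanged, so the assimilation is partial, not total.
Checking the remaining alternation: /ɖ/ → [ʈ] after /c/ (voiced → voiceless, matching voiceless) — only voicing changes, and always toward the preceding segment.
No alternation appears in [ʃɪɖɖɪ]: there the adjacent consonants already agree in voicing (/ɖ/ and /ɖ/ are both voiced), so this form is consistent with the same rule.
The trigger is the preceding segment, so the direction is progressive (perseverative).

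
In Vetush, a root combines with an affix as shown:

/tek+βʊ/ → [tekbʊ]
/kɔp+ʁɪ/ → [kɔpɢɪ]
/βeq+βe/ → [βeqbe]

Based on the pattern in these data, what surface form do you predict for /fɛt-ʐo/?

The data show progressive manner assimilation: /β/ → [b] after /k/; /ʁ/ → [ɢ] after /p/; /β/ → [b] after /q/. In each pair only manner changes, matching the preceding consonant, while place and voice stay constant.
The rule targets /ʐ/ (voiced retroflex fricative), which sits after the trigger /t/ (stop).
Changing only its manner to stop gives [ɖ] — the voiced retroflex stop.

[fɛtɖo]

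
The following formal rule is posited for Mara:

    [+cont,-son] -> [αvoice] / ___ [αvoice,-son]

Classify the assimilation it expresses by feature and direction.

The rule copies [voice] from the environment onto the target, so the assimilating feature is voicing.
Since the environment is written after the underscore, the trigger follows the target; the direction is regressive.

regressive voicing assimilation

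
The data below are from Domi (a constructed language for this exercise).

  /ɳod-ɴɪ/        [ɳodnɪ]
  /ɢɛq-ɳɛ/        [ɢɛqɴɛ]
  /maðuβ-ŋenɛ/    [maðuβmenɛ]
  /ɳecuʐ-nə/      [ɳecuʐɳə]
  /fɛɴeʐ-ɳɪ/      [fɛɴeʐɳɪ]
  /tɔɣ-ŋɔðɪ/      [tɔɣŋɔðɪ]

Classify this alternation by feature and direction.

progressive place assimilation

Comparing underlying and surface forms, /ɴ/ → [n] is the alternation; the neighbouring /d/ is constant.
/ɴ/ is uvular while /d/ is alveolar; the output [n] is alveolar, matching the trigger — so the feature that spreads is place.
Manner and voice are unchanged, so the assimilation is partial, not total.
The same holds elsewhere in the data: /ɳ/ → [ɴ] after /q/ (retroflex → uvular, matching uvular); /ŋ/ → [m] after /β/ (velar → bilabial, matching bilabial); /n/ → [ɳ] after /ʐ/ (alveolar → retroflex, matching retroflex) — only place changes, and always toward the preceding segment.
Nothing changes in [fɛɴeʐɳɪ], [tɔɣŋɔðɪ]: there the adjacent consonants already agree in place (/ɳ/ and /ʐ/ are both retroflex; /ŋ/ and /ɣ/ are both velar), so these forms are consistent with the same rule.
The trigger is the preceding segment, so the direction is progressive (perseverative).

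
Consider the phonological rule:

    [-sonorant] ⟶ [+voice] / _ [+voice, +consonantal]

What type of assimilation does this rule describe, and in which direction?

regressive voicing assimilation

The target ([-sonorant], obstruents) acquires [+voice] next to a voiced consonant ([+voice, +consonantal]) — it takes on the voicing of its neighbour, so the feature that spreads is voicing.
The conditioning segment sits to the right of the focus bar, meaning the trigger follows the segment that changes — regressive assimilation.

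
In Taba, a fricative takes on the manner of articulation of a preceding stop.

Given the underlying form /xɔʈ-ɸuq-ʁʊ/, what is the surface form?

[xɔʈpuqɢʊ]

The rule targets /ɸ/ (voiceless bilabial fricative), which sits after the trigger /ʈ/ (stop).
The voiceless bilabial stop is [p], so /ɸ/ → [p].
The same rule applies at the second boundary: /ʁ/ → [ɢ] next to /q/.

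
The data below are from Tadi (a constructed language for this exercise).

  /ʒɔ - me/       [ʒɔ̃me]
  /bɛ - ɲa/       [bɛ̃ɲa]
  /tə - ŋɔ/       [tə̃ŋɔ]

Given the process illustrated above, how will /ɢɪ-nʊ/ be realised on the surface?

[ɢɪ̃nʊ]

The data show regressive nasality assimilation (vowel nasalisation): /ɔ/ → [ɔ̃] before /m/; /ɛ/ → [ɛ̃] before /ɲ/; /ə/ → [ə̃] before /ŋ/ — a vowel is nasalised by an immediately following nasal consonant.
The vowel /ɪ/ is adjacent to the following nasal /n/, so it acquires [+nasal] and surfaces as [ɪ̃].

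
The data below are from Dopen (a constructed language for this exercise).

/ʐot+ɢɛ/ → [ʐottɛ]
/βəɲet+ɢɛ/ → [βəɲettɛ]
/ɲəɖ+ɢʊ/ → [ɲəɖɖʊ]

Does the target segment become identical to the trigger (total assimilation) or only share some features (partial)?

total assimilation

Comparing underlying and surface forms, /ɢ/ → [t] is the alternation; the neighbouring /t/ is constant.
The output [t] is identical to the trigger /t/ — every feature (place, manner, voicing) has been copied — so this is total assimilation.
The remaining alternation confirms this: /ɢ/ → [ɖ] after /ɖ/ — in each case the output is a copy of the preceding consonant.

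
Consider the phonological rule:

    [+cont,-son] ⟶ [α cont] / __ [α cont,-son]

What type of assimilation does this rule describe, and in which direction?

regressive manner assimilation

The shared variable α links the value of [cont] on the target to that of the neighbouring obstruent. [cont] distinguishes stops from fricatives — a manner-of-articulation feature — so this is manner assimilation.
The conditioning segment sits to the right of the focus bar, meaning the trigger follows the segment that changes — regressive assimilation.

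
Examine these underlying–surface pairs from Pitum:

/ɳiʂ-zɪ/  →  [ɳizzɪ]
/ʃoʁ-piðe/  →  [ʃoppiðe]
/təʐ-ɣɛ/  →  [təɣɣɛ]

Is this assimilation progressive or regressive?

regressive

Underlying /ʂ/ is realised as [z] next to /z/; /z/ itself does not change.
The output [z] is identical to the trigger /z/ — every feature (place, manner, voicing) has been copied — so this is total assimilation.
The remaining alternations confirm this: /ʁ/ → [p] before /p/; /ʐ/ → [ɣ] before /ɣ/ — in each case the output is a copy of the following consonant.
The trigger is the following segment, so the direction is regressive (anticipatory).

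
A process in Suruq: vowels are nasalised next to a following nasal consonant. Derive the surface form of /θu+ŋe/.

The vowel /u/ is adjacent to the following nasal /ŋ/, so it acquires [+nasal] and surfaces as [ũ].

[θũŋe]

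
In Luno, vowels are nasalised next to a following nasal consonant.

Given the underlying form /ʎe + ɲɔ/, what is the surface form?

/e/ sits next to the nasal /ɲ/ and is therefore nasalised to [ẽ].

[ʎẽɲɔ]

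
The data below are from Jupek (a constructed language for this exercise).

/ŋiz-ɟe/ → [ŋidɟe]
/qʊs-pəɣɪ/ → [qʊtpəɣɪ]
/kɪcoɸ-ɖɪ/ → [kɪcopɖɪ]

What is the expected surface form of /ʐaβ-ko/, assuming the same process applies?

The data show regressive manner assimilation: /z/ → [d] before /ɟ/; /s/ → [t] before /p/; /ɸ/ → [p] before /ɖ/. In each pair only manner changes, matching the following consonant, while place and voice stay constant.
The rule targets /β/ (voiced bilabial fricative), which sits before the trigger /k/ (stop).
The voiced bilabial stop is [b], so /β/ → [b].

[ʐabko]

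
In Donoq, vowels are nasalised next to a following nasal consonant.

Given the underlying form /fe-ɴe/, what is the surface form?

[fẽɴe]

The vowel /e/ is adjacent to the following nasal /ɴ/, so it acquires [+nasal] and surfaces as [ẽ].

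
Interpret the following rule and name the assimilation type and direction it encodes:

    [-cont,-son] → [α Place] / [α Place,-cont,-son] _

progressive place assimilation

The rule copies the place features (abbreviated [Place]) from the environment onto the target, so the assimilating feature is place.
The conditioning segment sits to the left of the focus bar, meaning the trigger precedes the segment that changes — progressive assimilation.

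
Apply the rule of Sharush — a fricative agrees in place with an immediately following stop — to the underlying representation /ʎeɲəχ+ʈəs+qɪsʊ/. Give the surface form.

The rule targets /χ/ (voiceless uvular fricative), which sits before the trigger /ʈ/ (retroflex).
Changing only its place to retroflex gives [ʂ] — the voiceless retroflex fricative.
At the second juncture, /s/ likewise becomes [χ] adjacent to /q/.

[ʎeɲəʂʈəχqɪsʊ]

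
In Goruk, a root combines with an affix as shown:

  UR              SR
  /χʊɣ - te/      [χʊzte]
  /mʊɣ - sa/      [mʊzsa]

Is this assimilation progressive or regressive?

Underlying /ɣ/ is realised as [z] next to /t/; /t/ itself does not change.
/ɣ/ is velar while /t/ is alveolar; the output [z] is alveolar, matching the trigger — so the feature that spreads is place.
The other alternating form patterns the same way: /ɣ/ → [z] before /s/ (velar → alveolar, matching alveolar) — only place changes, and always toward the following segment.
Since the segment that changes precedes the conditioning segment, the assimilation is regressive.

regressive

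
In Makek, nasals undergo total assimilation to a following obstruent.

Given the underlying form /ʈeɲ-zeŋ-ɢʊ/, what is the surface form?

/ɲ/ is the segment targeted by the rule; it sits immediately before /z/, so it assimilates completely and surfaces as [z].
The same rule applies at the second boundary: /ŋ/ → [ɢ] next to /ɢ/.

[ʈezzeɢɢʊ]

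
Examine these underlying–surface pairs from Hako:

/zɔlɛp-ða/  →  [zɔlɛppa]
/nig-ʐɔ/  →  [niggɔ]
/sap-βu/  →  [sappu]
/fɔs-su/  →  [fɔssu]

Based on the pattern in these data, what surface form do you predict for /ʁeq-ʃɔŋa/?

The data show progressive total assimilation (/ð/ → [p] after /p/; /ʐ/ → [g] after /g/; /β/ → [p] after /p/): in every case the target segment becomes identical to its preceding neighbour, copying more than a single feature.
In [fɔssu] the two consonants at the boundary are already identical (/s/ + /s/), so the rule applies vacuously and nothing changes.
/ʃ/ is the segment targeted by the rule; it sits immediately after /q/, so it assimilates completely and surfaces as [q].

[ʁeqqɔŋa]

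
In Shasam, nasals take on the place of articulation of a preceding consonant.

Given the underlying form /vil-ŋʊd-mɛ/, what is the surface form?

The rule targets /ŋ/ (voiced velar nasal), which sits after the trigger /l/ (alveolar).
Changing only its place to alveolar gives [n] — the voiced alveolar nasal.
The same rule applies at the second boundary: /m/ → [n] next to /d/.

[vilnʊdnɛ]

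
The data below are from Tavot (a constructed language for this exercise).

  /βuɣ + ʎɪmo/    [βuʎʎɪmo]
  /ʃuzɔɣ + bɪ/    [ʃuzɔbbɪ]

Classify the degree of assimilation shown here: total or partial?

The segment that alternates is /ɣ/, which surfaces as [ʎ] when adjacent to /ʎ/.
The output [ʎ] is identical to the trigger /ʎ/ — every feature (place, manner, voicing) has been copied — so this is total assimilation.
The remaining alternation confirms this: /ɣ/ → [b] before /b/ — in each case the output is a copy of the following consonant.

total assimilation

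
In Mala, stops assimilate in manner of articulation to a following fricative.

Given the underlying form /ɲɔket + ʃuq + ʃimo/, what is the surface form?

[ɲɔkesʃuχʃimo]

The rule targets /t/ (voiceless alveolar stop), which sits before the trigger /ʃ/ (fricative).
A voiceless alveolar fricative is [s], so the surface segment is [s].
At the second juncture, /q/ likewise becomes [χ] adjacent to /ʃ/.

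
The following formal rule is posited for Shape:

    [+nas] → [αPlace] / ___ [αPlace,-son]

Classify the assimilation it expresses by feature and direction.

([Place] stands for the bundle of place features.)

regressive place assimilation

The rule copies the place features (abbreviated [Place]) from the environment onto the target, so the assimilating feature is place.
The conditioning segment sits to the right of the focus bar, meaning the trigger follows the segment that changes — regressive assimilation.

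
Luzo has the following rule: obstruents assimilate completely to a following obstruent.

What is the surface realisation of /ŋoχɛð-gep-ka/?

[ŋoχɛggekka]

/ð/ is the segment targeted by the rule; it sits immediately before /g/, so it assimilates completely and surfaces as [g].
At the second juncture, /p/ likewise becomes [k] adjacent to /k/.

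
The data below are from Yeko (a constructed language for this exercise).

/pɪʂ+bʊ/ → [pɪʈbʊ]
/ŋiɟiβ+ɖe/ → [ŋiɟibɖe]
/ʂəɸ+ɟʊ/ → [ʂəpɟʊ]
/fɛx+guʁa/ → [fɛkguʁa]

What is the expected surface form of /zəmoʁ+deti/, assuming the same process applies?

[zəmoɢdeti]

The data show regressive manner assimilation: /ʂ/ → [ʈ] before /b/; /β/ → [b] before /ɖ/; /ɸ/ → [p] before /ɟ/; /x/ → [k] before /g/. In each pair only manner changes, matching the following consonant, while place and voice stay constant.
The rule targets /ʁ/ (voiced uvular fricative), which sits before the trigger /d/ (stop).
Changing only its manner to stop gives [ɢ] — the voiced uvular stop.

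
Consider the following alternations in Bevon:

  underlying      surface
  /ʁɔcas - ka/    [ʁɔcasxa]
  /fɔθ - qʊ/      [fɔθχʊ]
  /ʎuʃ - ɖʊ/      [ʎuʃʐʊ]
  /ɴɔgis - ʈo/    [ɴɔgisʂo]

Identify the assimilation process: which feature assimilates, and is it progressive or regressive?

The segment that alternates is /k/, which surfaces as [x] when adjacent to /s/.
/k/ is a stop while /s/ is a fricative; the output [x] is a fricative, matching the trigger — so the feature that spreads is manner.
Place and voice are unchanged, so the assimilation is partial, not total.
Checking the remaining alternations: /q/ → [χ] after /θ/ (stop → fricative, matching a fricative); /ɖ/ → [ʐ] after /ʃ/ (stop → fricative, matching a fricative); /ʈ/ → [ʂ] after /s/ (stop → fricative, matching a fricative) — only manner changes, and always toward the preceding segment.
Since the segment that changes follows the conditioning segment, the assimilation is progressive.

progressive manner assimilation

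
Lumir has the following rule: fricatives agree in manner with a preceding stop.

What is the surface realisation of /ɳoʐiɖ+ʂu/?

[ɳoʐiɖʈu]

/ʂ/ is a voiceless retroflex fricative. The preceding trigger /ɖ/ is a stop, so /ʂ/ must become a stop as well.
Changing only its manner to stop gives [ʈ] — the voiceless retroflex stop.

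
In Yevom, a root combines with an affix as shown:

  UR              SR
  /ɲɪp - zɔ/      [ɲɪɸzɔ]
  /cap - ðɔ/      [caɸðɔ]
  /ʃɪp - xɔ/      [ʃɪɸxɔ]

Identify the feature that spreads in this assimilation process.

Comparing underlying and surface forms, /p/ → [ɸ] is the alternation; the neighbouring /z/ is constant.
/p/ is a stop while /z/ is a fricative; the output [ɸ] is a fricative, matching the trigger — so the feature that spreads is manner.
The same holds elsewhere in the data: /p/ → [ɸ] before /ð/ (stop → fricative, matching a fricative); /p/ → [ɸ] before /x/ (stop → fricative, matching a fricative) — only manner changes, and always toward the following segment.

manner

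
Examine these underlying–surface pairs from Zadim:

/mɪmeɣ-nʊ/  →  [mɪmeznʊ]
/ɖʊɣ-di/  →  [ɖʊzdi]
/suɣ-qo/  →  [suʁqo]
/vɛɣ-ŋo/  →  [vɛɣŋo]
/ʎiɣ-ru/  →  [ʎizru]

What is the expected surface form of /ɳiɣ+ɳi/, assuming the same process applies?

The data show regressive place assimilation: /ɣ/ → [z] before /n/; /ɣ/ → [z] before /d/; /ɣ/ → [ʁ] before /q/; /ɣ/ → [z] before /r/. In each pair only place changes, matching the following consonant, while manner and voice stay constant.
No alternation appears in [vɛɣŋo]: there the adjacent consonants already agree in place (/ɣ/ and /ŋ/ are both velar), so this form is consistent with the same rule.
The rule targets /ɣ/ (voiced velar fricative), which sits before the trigger /ɳ/ (retroflex).
Changing only its place to retroflex gives [ʐ] — the voiced retroflex fricative.

[ɳiʐɳi]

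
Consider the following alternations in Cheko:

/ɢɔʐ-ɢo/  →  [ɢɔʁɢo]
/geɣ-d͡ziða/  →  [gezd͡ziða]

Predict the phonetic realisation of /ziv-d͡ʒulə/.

The data show regressive place assimilation: /ʐ/ → [ʁ] before /ɢ/; /ɣ/ → [z] before /d͡z/. In each pair only place changes, matching the following consonant, while manner and voice stay constant.
/v/ is a voiced labiodental fricative. The following trigger /d͡ʒ/ is postalveolar, so /v/ must become postalveolar as well.
Changing only its place to postalveolar gives [ʒ] — the voiced postalveolar fricative.

[ziʒd͡ʒulə]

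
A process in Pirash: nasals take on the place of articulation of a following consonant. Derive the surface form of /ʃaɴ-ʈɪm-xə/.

[ʃaɳʈɪŋxə]

/ɴ/ is a voiced uvular nasal. The following trigger /ʈ/ is retroflex, so /ɴ/ must become retroflex as well.
The voiced retroflex nasal is [ɳ], so /ɴ/ → [ɳ].
At the second juncture, /m/ likewise becomes [ŋ] adjacent to /x/.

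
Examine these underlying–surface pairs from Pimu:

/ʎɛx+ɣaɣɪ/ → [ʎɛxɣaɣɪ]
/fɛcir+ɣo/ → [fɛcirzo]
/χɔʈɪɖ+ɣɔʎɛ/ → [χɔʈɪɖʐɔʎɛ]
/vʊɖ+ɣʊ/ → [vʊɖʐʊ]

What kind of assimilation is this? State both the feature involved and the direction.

progressive place assimilation

Underlying /ɣ/ is realised as [z] next to /r/; /r/ itself does not change.
The change velar → alveolar matches the place of the preceding /r/, identifying this as place assimilation.
Manner and voice are unchanged, so the assimilation is partial, not total.
Checking the remaining alternation: /ɣ/ → [ʐ] after /ɖ/ (velar → retroflex, matching retroflex) — only place changes, and always toward the preceding segment.
No alternation appears in [ʎɛxɣaɣɪ]: there the adjacent consonants already agree in place (/ɣ/ and /x/ are both velar), so this form is consistent with the same rule.
The trigger is the preceding segment, so the direction is progressive (perseverative).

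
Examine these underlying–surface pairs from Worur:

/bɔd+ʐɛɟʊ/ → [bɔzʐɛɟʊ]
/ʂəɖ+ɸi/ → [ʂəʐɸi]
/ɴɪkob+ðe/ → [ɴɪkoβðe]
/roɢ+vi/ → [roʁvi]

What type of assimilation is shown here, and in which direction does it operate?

regressive manner assimilation

Comparing underlying and surface forms, /d/ → [z] is the alternation; the neighbouring /ʐ/ is constant.
The change stop → fricative matches the manner of the following /ʐ/, identifying this as manner assimilation.
Place and voice are unchanged, so the assimilation is partial, not total.
The same holds elsewhere in the data: /ɖ/ → [ʐ] before /ɸ/ (stop → fricative, matching a fricative); /b/ → [β] before /ð/ (stop → fricative, matching a fricative); /ɢ/ → [ʁ] before /v/ (stop → fricative, matching a fricative) — only manner changes, and always toward the following segment.
Since the segment that changes precedes the conditioning segment, the assimilation is regressive.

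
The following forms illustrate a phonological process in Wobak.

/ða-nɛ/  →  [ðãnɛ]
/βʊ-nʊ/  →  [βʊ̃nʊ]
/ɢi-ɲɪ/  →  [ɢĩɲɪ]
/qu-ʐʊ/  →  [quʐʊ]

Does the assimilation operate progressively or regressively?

regressive

The vowel /a/ surfaces as nasalised [ã] next to the following nasal /n/ — it has acquired the [+nasal] feature of its neighbour.
Likewise in the remaining data: /ʊ/ → [ʊ̃] before /n/; /i/ → [ĩ] before /ɲ/ — each time a vowel is nasalised next to a following nasal.
No change occurs in [quʐʊ] because the vowel at the boundary is adjacent to an oral consonant, not a nasal (/u/ next to /ʐ/).
Because the conditioning nasal is to the right of the vowel that changes, the process is regressive (anticipatory).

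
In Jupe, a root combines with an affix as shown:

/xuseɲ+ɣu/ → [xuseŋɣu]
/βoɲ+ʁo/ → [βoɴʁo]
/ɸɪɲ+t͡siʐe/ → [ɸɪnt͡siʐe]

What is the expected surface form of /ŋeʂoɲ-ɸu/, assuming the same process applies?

The data show regressive place assimilation: /ɲ/ → [ŋ] before /ɣ/; /ɲ/ → [ɴ] before /ʁ/; /ɲ/ → [n] before /t͡s/. In each pair only place changes, matching the following consonant, while manner and voice stay constant.
The rule targets /ɲ/ (voiced palatal nasal), which sits before the trigger /ɸ/ (bilabial).
A voiced bilabial nasal is [m], so the surface segment is [m].

[ŋeʂomɸu]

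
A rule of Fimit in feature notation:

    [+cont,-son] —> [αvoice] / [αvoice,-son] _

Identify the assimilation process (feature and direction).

progressive voicing assimilation

The shared variable α links the value of [voice] on the target to the same value on the neighbouring segment, so voicing is the feature that assimilates.
Since the environment is written before the underscore, the trigger precedes the target; the direction is progressive.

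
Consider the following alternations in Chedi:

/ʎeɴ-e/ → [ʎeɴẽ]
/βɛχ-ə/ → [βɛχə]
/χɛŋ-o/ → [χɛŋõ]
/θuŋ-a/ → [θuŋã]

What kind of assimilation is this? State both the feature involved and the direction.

The vowel /e/ surfaces as nasalised [ẽ] next to the preceding nasal /ɴ/ — it has acquired the [+nasal] feature of its neighbour.
Likewise in the remaining data: /o/ → [õ] after /ŋ/; /a/ → [ã] after /ŋ/ — each time a vowel is nasalised next to a preceding nasal.
No change occurs in [βɛχə] because the vowel at the boundary is adjacent to an oral consonant, not a nasal (/ə/ next to /χ/).
Because the conditioning nasal is to the left of the vowel that changes, the process is progressive (perseverative).

progressive nasality assimilation (vowel nasalisation)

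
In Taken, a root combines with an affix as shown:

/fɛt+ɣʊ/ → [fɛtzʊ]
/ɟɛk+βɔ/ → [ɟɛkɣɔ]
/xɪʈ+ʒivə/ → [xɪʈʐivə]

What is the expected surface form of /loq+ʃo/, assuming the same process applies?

The data show progressive place assimilation: /ɣ/ → [z] after /t/; /β/ → [ɣ] after /k/; /ʒ/ → [ʐ] after /ʈ/. In each pair only place changes, matching the preceding consonant, while manner and voice stay constant.
/ʃ/ is a voiceless postalveolar fricative. The preceding trigger /q/ is uvular, so /ʃ/ must become uvular as well.
A voiceless uvular fricative is [χ], so the surface segment is [χ].

[loqχo]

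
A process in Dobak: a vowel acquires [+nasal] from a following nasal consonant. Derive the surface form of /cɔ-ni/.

/ɔ/ sits next to the nasal /n/ and is therefore nasalised to [ɔ̃].

[cɔ̃ni]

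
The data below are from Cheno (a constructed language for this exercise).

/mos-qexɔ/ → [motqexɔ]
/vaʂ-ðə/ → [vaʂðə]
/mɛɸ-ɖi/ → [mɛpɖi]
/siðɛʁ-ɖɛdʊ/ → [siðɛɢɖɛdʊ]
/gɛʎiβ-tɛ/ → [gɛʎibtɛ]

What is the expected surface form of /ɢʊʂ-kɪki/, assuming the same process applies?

The data show regressive manner assimilation: /s/ → [t] before /q/; /ɸ/ → [p] before /ɖ/; /ʁ/ → [ɢ] before /ɖ/; /β/ → [b] before /t/. In each pair only manner changes, matching the following consonant, while place and voice stay constant.
No alternation appears in [vaʂðə]: there the adjacent consonants already agree in manner (/ʂ/ and /ð/ are both fricatives), so this form is consistent with the same rule.
The rule targets /ʂ/ (voiceless retroflex fricative), which sits before the trigger /k/ (stop).
A voiceless retroflex stop is [ʈ], so the surface segment is [ʈ].

[ɢʊʈkɪki]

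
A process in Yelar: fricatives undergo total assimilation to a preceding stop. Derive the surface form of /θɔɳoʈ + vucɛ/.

[θɔɳoʈʈucɛ]

/v/ is the segment targeted by the rule; it sits immediately after /ʈ/, so it assimilates completely and surfaces as [ʈ].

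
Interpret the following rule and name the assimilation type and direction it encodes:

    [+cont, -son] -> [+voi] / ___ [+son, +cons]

regressive voicing assimilation

The structural change is [+voi], and the conditioning segment [+son, +cons] (a sonorant consonant) is itself voiced, so the target comes to share the voicing of its neighbour — voicing assimilation.
Since the environment is written after the underscore, the trigger follows the target; the direction is regressive.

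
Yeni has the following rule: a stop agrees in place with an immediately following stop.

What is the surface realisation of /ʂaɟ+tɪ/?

/ɟ/ is a voiced palatal stop. The following trigger /t/ is alveolar, so /ɟ/ must become alveolar as well.
Changing only its place to alveolar gives [d] — the voiced alveolar stop.

[ʂadtɪ]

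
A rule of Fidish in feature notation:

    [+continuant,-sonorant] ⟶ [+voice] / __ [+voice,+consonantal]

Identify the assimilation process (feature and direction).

regressive voicing assimilation

The structural change is [+voice], and the conditioning segment [+voice,+consonantal] (a voiced consonant) is itself voiced, so the target comes to share the voicing of its neighbour — voicing assimilation.
Since the environment is written after the underscore, the trigger follows the target; the direction is regressive.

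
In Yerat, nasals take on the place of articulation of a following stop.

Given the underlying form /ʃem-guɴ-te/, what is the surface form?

The rule targets /m/ (voiced bilabial nasal), which sits before the trigger /g/ (velar).
A voiced velar nasal is [ŋ], so the surface segment is [ŋ].
At the second juncture, /ɴ/ likewise becomes [n] adjacent to /t/.

[ʃeŋgunte]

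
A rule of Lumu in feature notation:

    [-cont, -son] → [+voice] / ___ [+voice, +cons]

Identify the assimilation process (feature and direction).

The target ([-cont, -son], stops) acquires [+voice] next to a voiced consonant ([+voice, +cons]) — it takes on the voicing of its neighbour, so the feature that spreads is voicing.
The conditioning segment sits to the right of the focus bar, meaning the trigger follows the segment that changes — regressive assimilation.

regressive voicing assimilation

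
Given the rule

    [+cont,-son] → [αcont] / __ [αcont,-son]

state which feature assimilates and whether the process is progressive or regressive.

The rule copies [cont] (continuancy) from the environment onto the target fricatives; since [±cont] encodes the stop/fricative manner contrast, the assimilating dimension is manner.
The conditioning segment sits to the right of the focus bar, meaning the trigger follows the segment that changes — regressive assimilation.

regressive manner assimilation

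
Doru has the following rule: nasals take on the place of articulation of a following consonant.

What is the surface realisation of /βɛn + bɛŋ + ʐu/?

[βɛmbɛɳʐu]

/n/ is a voiced alveolar nasal. The following trigger /b/ is bilabial, so /n/ must become bilabial as well.
A voiced bilabial nasal is [m], so the surface segment is [m].
At the second juncture, /ŋ/ likewise becomes [ɳ] adjacent to /ʐ/.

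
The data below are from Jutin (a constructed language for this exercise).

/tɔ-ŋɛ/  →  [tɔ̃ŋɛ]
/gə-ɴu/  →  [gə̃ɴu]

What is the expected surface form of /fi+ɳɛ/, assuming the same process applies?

The data show regressive nasality assimilation (vowel nasalisation): /ɔ/ → [ɔ̃] before /ŋ/; /ə/ → [ə̃] before /ɴ/ — a vowel is nasalised by an immediately following nasal consonant.
The vowel /i/ is adjacent to the following nasal /ɳ/, so it acquires [+nasal] and surfaces as [ĩ].

[fĩɳɛ]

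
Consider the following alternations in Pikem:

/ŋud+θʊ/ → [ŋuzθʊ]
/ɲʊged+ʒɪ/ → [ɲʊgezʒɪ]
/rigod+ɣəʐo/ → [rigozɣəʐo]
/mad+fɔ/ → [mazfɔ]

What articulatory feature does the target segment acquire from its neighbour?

manner

Comparing underlying and surface forms, /d/ → [z] is the alternation; the neighbouring /θ/ is constant.
/d/ is a stop while /θ/ is a fricative; the output [z] is a fricative, matching the trigger — so the feature that spreads is manner.
The other alternating forms pattern the same way: /d/ → [z] before /ʒ/ (stop → fricative, matching a fricative); /d/ → [z] before /ɣ/ (stop → fricative, matching a fricative); /d/ → [z] before /f/ (stop → fricative, matching a fricative) — only manner changes, and always toward the following segment.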